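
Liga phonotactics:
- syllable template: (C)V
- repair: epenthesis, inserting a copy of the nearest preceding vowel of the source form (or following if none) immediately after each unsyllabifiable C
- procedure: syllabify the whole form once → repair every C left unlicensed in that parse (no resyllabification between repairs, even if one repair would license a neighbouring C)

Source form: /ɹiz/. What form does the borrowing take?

The consonants /z/ cannot be parsed into a legal (C)V syllable (no codas are permitted; onsets are limited to one consonant).
Each unlicensed consonant becomes the onset of a new syllable: /z/ → /zi/.

ɹizi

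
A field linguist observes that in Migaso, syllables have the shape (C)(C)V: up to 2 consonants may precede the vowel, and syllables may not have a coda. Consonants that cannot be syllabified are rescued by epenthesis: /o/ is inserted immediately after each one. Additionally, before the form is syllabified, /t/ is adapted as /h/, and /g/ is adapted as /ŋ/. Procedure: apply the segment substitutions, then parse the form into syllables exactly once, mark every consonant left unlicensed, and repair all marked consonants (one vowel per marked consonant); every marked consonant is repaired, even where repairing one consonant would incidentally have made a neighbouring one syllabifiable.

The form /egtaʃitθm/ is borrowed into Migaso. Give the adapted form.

Substitution: /g/ → /ŋ/, /t/ → /h/, giving /eŋhaʃihθm/.
Syllabifying with onset maximization leaves /h/, /θ/, /m/ stranded (no codas are permitted; onsets may contain at most 2 consonants).
Epenthesis after each stranded consonant: /h/ → /ho/, /θ/ → /θo/, /m/ → /mo/.

eŋhaʃihoθomo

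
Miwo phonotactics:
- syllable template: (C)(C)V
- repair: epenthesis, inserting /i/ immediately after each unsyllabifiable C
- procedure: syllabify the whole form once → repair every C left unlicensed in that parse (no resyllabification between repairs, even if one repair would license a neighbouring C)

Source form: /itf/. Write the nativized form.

itifi

Syllabifying with onset maximization leaves /t/, /f/ stranded (no codas are permitted; onsets may contain at most 2 consonants).
Epenthesis after each stranded consonant: /t/ → /ti/, /f/ → /fi/.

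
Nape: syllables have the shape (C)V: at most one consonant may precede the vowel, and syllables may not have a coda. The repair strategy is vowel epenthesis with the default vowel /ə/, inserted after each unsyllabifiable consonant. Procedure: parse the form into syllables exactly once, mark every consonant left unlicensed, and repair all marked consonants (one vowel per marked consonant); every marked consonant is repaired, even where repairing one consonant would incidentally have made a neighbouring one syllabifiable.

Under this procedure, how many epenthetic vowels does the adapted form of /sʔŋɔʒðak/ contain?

The unsyllabifiable consonants are /s/, /ʔ/, /ʒ/, /k/; each receives one epenthetic vowel.

4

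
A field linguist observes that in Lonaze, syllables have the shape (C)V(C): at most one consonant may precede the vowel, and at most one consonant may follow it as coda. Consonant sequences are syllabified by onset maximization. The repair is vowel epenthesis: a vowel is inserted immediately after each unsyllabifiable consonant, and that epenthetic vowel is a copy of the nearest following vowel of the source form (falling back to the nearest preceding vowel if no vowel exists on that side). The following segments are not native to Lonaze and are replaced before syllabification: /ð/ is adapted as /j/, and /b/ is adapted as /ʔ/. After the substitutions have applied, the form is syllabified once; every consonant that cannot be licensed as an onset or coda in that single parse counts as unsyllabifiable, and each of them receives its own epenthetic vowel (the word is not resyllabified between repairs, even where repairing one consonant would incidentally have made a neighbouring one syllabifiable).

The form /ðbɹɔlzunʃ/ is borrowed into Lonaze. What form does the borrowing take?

jɔʔɔɹɔlzunʃu

Substitution: /ð/ → /j/, /b/ → /ʔ/, giving /jʔɹɔlzunʃ/.
Syllabifying with onset maximization leaves /j/, /ʔ/, /ʃ/ stranded (at most one coda consonant is licensed; onsets are limited to one consonant).
Epenthesis after each stranded consonant: /j/ → /jɔ/, /ʔ/ → /ʔɔ/, /ʃ/ → /ʃu/.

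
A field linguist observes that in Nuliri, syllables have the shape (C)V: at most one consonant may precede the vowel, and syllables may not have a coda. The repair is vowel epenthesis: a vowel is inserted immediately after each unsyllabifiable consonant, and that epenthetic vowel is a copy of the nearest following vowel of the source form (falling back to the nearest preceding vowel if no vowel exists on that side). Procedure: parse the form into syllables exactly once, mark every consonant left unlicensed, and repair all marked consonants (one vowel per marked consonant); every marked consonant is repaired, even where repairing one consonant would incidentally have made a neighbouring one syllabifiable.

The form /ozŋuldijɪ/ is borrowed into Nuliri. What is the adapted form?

Under (C)V, the unsyllabifiable consonants are /z/, /l/ (no codas are permitted; onsets are limited to one consonant).
Inserting the epenthetic vowel yields /z/ → /zu/, /l/ → /li/.

ozuŋulidijɪ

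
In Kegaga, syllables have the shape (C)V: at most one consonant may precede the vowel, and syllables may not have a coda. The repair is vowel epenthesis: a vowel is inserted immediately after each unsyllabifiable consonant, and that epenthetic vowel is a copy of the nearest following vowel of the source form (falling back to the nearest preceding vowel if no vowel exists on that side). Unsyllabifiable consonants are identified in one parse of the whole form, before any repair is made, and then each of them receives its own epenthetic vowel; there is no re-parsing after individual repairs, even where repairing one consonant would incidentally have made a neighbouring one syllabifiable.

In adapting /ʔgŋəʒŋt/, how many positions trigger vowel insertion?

The unsyllabifiable consonants are /ʔ/, /g/, /ʒ/, /ŋ/, /t/; each receives one epenthetic vowel.

5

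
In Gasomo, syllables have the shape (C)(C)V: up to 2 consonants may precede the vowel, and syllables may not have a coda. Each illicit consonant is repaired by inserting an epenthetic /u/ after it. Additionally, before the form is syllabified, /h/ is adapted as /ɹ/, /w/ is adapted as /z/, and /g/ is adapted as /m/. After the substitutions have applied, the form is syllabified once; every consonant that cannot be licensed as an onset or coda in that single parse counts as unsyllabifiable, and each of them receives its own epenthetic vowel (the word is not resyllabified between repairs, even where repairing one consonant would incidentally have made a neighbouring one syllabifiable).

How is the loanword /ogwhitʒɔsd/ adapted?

omuzɹitʒɔsudu

Substitution: /g/ → /m/, /w/ → /z/, /h/ → /ɹ/, giving /omzɹitʒɔsd/.
Under (C)(C)V, the unsyllabifiable consonants are /m/, /s/, /d/ (no codas are permitted; onsets may contain at most 2 consonants).
Epenthesis after each stranded consonant: /m/ → /mu/, /s/ → /su/, /d/ → /du/.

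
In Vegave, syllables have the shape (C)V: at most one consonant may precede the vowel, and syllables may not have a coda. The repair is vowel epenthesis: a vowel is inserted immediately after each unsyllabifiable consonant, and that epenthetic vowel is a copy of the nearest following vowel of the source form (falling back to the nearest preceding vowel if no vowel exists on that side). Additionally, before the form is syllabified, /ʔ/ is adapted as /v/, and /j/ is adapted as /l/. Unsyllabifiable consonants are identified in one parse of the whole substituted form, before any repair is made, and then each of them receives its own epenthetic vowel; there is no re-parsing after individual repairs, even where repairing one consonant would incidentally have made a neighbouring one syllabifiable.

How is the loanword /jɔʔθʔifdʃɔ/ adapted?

lɔviθivifɔdɔʃɔ

Substitution: /j/ → /l/, /ʔ/ → /v/, giving /lɔvθvifdʃɔ/.
Syllabifying with onset maximization leaves /v/, /θ/, /f/, /d/ stranded (no codas are permitted; onsets are limited to one consonant).
Epenthesis after each stranded consonant: /v/ → /vi/, /θ/ → /θi/, /f/ → /fɔ/, /d/ → /dɔ/.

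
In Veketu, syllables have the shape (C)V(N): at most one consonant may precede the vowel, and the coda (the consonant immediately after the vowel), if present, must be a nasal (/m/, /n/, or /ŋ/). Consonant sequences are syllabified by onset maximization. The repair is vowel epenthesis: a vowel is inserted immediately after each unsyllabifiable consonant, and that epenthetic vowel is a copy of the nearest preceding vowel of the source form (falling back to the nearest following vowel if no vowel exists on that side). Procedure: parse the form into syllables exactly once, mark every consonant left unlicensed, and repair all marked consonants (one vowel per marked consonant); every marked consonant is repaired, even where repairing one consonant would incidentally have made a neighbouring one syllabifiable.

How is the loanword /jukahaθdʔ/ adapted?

Syllabifying with onset maximization leaves /θ/, /d/, /ʔ/ stranded (only a nasal (/m/, /n/, or /ŋ/) is licensed in coda position; onsets are limited to one consonant).
Inserting the epenthetic vowel yields /θ/ → /θa/, /d/ → /da/, /ʔ/ → /ʔa/.

jukahaθadaʔa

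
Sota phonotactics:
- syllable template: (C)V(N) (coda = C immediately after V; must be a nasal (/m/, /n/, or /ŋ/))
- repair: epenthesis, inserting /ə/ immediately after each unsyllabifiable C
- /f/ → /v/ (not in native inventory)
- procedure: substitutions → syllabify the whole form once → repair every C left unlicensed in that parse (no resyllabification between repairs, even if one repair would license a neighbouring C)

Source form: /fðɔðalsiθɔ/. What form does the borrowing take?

Substitution: /f/ → /v/, giving /vðɔðalsiθɔ/.
Syllabifying with onset maximization leaves /v/, /l/ stranded (only a nasal (/m/, /n/, or /ŋ/) is licensed in coda position; onsets are limited to one consonant).
Inserting the epenthetic vowel yields /v/ → /və/, /l/ → /lə/.

vəðɔðaləsiθɔ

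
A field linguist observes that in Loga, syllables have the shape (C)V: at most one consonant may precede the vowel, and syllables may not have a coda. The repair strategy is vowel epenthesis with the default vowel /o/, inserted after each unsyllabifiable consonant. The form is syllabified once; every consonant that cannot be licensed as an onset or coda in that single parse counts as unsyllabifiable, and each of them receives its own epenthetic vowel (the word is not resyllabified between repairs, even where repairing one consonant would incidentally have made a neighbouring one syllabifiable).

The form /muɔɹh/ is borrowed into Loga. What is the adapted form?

muɔɹoho

Under (C)V, the unsyllabifiable consonants are /ɹ/, /h/ (no codas are permitted; onsets are limited to one consonant).
Each unlicensed consonant becomes the onset of a new syllable: /ɹ/ → /ɹo/, /h/ → /ho/.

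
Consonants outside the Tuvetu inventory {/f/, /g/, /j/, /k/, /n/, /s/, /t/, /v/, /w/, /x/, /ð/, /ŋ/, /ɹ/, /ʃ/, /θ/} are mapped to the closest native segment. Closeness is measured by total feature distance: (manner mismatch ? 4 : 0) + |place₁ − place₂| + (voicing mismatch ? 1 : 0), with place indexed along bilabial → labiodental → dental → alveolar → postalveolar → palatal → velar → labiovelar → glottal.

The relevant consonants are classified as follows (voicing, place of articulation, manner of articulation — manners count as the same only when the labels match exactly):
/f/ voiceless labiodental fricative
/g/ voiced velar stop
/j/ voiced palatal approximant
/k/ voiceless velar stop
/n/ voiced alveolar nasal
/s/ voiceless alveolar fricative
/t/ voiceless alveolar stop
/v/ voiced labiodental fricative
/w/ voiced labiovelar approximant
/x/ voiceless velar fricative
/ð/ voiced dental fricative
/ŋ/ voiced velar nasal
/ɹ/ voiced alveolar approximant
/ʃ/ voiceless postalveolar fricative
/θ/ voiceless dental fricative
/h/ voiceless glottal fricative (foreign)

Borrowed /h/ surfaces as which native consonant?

/x/ is closest: same manner (fricative), place distance 2 (glottal→velar), same voicing; total 2. Next closest is /ʃ/ at distance 4.

x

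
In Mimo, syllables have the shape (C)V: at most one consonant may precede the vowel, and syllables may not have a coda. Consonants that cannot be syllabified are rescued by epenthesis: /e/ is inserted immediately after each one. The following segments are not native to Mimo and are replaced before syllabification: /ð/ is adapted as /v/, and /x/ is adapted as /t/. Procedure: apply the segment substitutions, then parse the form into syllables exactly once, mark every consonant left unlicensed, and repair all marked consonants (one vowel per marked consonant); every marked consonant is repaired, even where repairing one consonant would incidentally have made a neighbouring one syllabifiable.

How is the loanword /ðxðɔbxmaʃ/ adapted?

vetevɔbetemaʃe

Substitution: /ð/ → /v/, /x/ → /t/, giving /vtvɔbtmaʃ/.
Under (C)V, the unsyllabifiable consonants are /v/, /t/, /b/, /t/, /ʃ/ (no codas are permitted; onsets are limited to one consonant).
Each unlicensed consonant becomes the onset of a new syllable: /v/ → /ve/, /t/ → /te/, /b/ → /be/, /t/ → /te/, /ʃ/ → /ʃe/.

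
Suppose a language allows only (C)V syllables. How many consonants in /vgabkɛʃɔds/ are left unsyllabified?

4

Syllabifying with onset maximization leaves /v/, /b/, /d/, /s/ stranded (no codas are permitted; onsets are limited to one consonant).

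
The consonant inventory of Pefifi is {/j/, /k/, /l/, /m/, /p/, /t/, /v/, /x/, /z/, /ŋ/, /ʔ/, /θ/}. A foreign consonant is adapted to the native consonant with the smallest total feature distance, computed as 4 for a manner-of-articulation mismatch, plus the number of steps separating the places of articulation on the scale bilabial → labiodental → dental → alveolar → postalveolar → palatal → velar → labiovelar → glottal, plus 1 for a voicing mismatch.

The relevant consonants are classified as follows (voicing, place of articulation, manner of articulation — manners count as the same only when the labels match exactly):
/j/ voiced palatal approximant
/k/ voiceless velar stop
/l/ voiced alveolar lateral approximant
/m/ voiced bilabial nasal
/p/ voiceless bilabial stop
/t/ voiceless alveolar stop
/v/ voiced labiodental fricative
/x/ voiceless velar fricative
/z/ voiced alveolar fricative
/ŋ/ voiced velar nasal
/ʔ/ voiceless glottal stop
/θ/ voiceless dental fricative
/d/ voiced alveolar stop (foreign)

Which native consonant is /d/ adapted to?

/t/ is closest: same manner (stop), place distance 0 (alveolar→alveolar), voicing differs (+1); total 1. Next closest is /k/ at distance 4.

t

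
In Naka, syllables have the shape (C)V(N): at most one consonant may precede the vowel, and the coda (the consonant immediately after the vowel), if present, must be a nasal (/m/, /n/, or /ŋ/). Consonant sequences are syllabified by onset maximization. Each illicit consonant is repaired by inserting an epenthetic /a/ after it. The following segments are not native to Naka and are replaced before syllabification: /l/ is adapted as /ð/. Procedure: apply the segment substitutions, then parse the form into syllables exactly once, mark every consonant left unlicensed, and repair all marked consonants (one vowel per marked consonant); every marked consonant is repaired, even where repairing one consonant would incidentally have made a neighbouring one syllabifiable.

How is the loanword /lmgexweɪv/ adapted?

Substitution: /l/ → /ð/, giving /ðmgexweɪv/.
Under (C)V(N), the unsyllabifiable consonants are /ð/, /m/, /x/, /v/ (only a nasal (/m/, /n/, or /ŋ/) is licensed in coda position; onsets are limited to one consonant).
Inserting the epenthetic vowel yields /ð/ → /ða/, /m/ → /ma/, /x/ → /xa/, /v/ → /va/.

ðamagexaweɪva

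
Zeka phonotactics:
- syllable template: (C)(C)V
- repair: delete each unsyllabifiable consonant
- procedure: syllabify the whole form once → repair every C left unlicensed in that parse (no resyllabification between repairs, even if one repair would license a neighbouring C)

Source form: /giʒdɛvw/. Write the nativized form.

Under (C)(C)V, the unsyllabifiable consonants are /v/, /w/ (no codas are permitted; onsets may contain at most 2 consonants).
Each unlicensed consonant is deleted: /v/, /w/.

giʒdɛ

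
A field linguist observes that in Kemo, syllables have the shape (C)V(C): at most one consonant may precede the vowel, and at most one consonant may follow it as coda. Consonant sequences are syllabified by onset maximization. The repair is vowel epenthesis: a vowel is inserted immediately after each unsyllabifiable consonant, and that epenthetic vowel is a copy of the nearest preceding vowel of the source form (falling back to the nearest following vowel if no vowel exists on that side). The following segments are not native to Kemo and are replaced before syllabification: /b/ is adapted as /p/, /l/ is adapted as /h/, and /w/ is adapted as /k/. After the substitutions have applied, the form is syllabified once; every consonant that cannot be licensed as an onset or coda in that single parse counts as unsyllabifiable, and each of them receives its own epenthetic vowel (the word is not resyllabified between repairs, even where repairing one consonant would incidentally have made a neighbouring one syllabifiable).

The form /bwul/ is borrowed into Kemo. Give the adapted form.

pukuh

Substitution: /b/ → /p/, /w/ → /k/, /l/ → /h/, giving /pkuh/.
The consonants /p/ cannot be parsed into a legal (C)V(C) syllable (at most one coda consonant is licensed; onsets are limited to one consonant).
Epenthesis after each stranded consonant: /p/ → /pu/.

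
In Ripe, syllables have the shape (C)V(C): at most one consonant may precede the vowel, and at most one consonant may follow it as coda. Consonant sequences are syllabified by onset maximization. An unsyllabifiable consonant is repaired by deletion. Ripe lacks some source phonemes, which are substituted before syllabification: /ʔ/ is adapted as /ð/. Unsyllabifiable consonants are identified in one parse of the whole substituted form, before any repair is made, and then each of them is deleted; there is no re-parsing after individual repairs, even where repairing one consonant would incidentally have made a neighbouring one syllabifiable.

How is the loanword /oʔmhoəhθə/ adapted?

oðhoəhθə

Substitution: /ʔ/ → /ð/, giving /oðmhoəhθə/.
Under (C)V(C), the unsyllabifiable consonants are /m/ (at most one coda consonant is licensed; onsets are limited to one consonant).
Deleting the stranded consonants removes /m/.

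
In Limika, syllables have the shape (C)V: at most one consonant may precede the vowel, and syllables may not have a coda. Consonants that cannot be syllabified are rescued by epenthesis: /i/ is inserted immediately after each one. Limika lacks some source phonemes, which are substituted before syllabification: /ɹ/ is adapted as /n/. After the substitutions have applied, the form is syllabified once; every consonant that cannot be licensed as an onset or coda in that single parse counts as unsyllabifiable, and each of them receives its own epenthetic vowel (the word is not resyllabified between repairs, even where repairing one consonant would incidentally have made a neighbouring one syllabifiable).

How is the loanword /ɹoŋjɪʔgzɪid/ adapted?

noŋijɪʔigizɪidi

Substitution: /ɹ/ → /n/, giving /noŋjɪʔgzɪid/.
Under (C)V, the unsyllabifiable consonants are /ŋ/, /ʔ/, /g/, /d/ (no codas are permitted; onsets are limited to one consonant).
Inserting the epenthetic vowel yields /ŋ/ → /ŋi/, /ʔ/ → /ʔi/, /g/ → /gi/, /d/ → /di/.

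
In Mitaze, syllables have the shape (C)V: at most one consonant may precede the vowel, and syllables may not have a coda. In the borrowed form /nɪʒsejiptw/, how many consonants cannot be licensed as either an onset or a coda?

4

The consonants /ʒ/, /p/, /t/, /w/ cannot be parsed into a legal (C)V syllable (no codas are permitted; onsets are limited to one consonant).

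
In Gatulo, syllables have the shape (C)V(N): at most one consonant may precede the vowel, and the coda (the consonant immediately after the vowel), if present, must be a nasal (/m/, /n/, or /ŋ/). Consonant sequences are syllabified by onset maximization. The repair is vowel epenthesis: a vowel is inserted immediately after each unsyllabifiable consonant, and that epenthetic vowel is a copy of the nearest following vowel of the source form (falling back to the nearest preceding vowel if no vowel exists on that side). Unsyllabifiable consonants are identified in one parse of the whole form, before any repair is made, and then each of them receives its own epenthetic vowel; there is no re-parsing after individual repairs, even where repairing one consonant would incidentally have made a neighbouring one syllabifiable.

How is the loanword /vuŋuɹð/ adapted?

Under (C)V(N), the unsyllabifiable consonants are /ɹ/, /ð/ (only a nasal (/m/, /n/, or /ŋ/) is licensed in coda position; onsets are limited to one consonant).
Inserting the epenthetic vowel yields /ɹ/ → /ɹu/, /ð/ → /ðu/.

vuŋuɹuðu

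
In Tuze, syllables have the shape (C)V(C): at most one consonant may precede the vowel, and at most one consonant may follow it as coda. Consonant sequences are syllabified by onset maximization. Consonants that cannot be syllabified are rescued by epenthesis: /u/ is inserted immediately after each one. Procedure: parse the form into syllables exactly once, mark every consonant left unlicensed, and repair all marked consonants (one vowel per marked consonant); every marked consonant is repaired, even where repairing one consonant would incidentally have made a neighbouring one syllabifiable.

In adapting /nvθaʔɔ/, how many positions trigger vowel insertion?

The unsyllabifiable consonants are /n/, /v/; each receives one epenthetic vowel.

2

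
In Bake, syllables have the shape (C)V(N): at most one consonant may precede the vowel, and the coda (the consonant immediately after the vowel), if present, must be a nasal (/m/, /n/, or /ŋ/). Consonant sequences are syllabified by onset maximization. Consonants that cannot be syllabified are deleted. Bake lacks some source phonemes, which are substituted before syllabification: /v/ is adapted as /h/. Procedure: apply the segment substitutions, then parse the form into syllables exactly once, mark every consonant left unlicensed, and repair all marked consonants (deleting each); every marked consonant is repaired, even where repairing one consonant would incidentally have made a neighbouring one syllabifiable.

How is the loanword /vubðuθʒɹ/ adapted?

huðu

Substitution: /v/ → /h/, giving /hubðuθʒɹ/.
Under (C)V(N), the unsyllabifiable consonants are /b/, /θ/, /ʒ/, /ɹ/ (only a nasal (/m/, /n/, or /ŋ/) is licensed in coda position; onsets are limited to one consonant).
Each unlicensed consonant is deleted: /b/, /θ/, /ʒ/, /ɹ/.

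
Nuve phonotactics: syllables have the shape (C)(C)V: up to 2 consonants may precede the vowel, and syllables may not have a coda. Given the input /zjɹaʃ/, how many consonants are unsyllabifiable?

The consonants /z/, /ʃ/ cannot be parsed into a legal (C)(C)V syllable (no codas are permitted; onsets may contain at most 2 consonants).

2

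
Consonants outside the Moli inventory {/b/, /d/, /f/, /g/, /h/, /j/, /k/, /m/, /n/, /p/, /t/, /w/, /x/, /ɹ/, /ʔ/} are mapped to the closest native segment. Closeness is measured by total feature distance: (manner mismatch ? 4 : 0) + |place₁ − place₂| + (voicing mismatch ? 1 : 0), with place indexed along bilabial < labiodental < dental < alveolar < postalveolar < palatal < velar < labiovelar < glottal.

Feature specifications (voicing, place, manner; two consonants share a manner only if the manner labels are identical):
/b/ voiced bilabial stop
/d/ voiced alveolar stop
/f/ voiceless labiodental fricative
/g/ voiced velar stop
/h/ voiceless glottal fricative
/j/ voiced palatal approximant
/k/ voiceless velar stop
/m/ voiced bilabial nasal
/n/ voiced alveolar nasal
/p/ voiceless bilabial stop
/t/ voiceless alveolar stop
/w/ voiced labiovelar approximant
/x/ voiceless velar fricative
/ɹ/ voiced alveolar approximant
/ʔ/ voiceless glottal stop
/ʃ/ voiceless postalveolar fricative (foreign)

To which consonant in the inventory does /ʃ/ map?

x

/x/ is closest: same manner (fricative), place distance 2 (postalveolar→velar), same voicing; total 2. Next closest is /f/ at distance 3.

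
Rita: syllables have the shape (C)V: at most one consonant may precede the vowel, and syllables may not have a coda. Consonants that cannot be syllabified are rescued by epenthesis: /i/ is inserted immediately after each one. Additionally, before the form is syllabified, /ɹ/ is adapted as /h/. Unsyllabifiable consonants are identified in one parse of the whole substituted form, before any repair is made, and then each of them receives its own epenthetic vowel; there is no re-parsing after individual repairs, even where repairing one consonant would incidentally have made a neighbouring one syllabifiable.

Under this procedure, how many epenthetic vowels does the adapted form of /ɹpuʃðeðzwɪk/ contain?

5

After substitution the input is /hpuʃðeðzwɪk/.
The unsyllabifiable consonants are /h/, /ʃ/, /ð/, /z/, /k/; each receives one epenthetic vowel.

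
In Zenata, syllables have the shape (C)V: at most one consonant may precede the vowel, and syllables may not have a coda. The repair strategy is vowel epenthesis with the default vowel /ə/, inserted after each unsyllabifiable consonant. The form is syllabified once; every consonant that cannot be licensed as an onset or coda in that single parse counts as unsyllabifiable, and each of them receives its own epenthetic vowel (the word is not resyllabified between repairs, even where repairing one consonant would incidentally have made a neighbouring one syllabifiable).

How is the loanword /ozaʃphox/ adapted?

Syllabifying with onset maximization leaves /ʃ/, /p/, /x/ stranded (no codas are permitted; onsets are limited to one consonant).
Epenthesis after each stranded consonant: /ʃ/ → /ʃə/, /p/ → /pə/, /x/ → /xə/.

ozaʃəpəhoxə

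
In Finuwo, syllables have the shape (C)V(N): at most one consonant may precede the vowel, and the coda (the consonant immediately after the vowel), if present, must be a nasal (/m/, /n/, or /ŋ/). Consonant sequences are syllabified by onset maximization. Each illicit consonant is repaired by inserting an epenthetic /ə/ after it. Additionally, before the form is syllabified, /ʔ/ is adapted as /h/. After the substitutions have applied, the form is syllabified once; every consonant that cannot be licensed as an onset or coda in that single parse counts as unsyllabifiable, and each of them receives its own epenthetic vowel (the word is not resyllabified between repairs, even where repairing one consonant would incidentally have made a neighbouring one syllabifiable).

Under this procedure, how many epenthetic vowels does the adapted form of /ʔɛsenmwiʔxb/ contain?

After substitution the input is /hɛsenmwihxb/.
The unsyllabifiable consonants are /m/, /h/, /x/, /b/; each receives one epenthetic vowel.

4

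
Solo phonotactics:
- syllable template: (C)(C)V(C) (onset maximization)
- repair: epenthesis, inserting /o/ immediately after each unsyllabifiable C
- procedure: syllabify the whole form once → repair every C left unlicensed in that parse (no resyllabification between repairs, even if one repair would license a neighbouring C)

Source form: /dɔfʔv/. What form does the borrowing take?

Syllabifying with onset maximization leaves /ʔ/, /v/ stranded (at most one coda consonant is licensed; onsets may contain at most 2 consonants).
Inserting the epenthetic vowel yields /ʔ/ → /ʔo/, /v/ → /vo/.

dɔfʔovo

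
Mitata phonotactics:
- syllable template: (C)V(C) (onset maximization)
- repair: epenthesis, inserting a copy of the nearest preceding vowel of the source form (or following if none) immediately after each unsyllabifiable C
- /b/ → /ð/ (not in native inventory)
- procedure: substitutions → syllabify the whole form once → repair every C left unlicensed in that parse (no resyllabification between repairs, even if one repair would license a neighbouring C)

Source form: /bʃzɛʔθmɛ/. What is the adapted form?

ðɛʃɛzɛʔθɛmɛ

Substitution: /b/ → /ð/, giving /ðʃzɛʔθmɛ/.
The consonants /ð/, /ʃ/, /θ/ cannot be parsed into a legal (C)V(C) syllable (at most one coda consonant is licensed; onsets are limited to one consonant).
Epenthesis after each stranded consonant: /ð/ → /ðɛ/, /ʃ/ → /ʃɛ/, /θ/ → /θɛ/.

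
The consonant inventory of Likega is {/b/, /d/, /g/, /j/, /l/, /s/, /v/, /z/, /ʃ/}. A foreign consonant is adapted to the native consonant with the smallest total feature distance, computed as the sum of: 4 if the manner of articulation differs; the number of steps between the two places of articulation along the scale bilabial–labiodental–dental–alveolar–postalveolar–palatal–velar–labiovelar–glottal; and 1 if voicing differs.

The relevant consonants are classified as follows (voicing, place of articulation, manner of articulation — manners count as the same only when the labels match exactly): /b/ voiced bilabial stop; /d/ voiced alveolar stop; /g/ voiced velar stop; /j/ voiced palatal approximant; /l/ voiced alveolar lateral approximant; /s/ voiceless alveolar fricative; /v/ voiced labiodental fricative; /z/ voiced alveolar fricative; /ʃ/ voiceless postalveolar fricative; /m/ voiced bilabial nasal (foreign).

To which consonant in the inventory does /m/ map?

b

/b/ is closest: manner differs (nasal→stop, +4), place distance 0 (bilabial→bilabial), same voicing; total 4. Next closest is /v/ at distance 5.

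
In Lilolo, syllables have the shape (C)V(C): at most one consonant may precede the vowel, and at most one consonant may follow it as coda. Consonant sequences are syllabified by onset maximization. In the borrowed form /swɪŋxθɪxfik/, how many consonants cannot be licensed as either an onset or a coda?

Syllabifying with onset maximization leaves /s/, /x/ stranded (at most one coda consonant is licensed; onsets are limited to one consonant).

2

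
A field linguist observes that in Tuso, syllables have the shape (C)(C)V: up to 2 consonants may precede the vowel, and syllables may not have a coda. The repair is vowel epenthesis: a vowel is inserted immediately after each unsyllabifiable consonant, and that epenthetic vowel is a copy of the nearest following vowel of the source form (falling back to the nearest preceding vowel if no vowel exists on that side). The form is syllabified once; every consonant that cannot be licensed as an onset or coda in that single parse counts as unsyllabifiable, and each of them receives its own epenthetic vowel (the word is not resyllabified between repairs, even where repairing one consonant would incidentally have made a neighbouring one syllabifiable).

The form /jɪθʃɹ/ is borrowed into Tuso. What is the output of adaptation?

jɪθɪʃɪɹɪ

Syllabifying with onset maximization leaves /θ/, /ʃ/, /ɹ/ stranded (no codas are permitted; onsets may contain at most 2 consonants).
Inserting the epenthetic vowel yields /θ/ → /θɪ/, /ʃ/ → /ʃɪ/, /ɹ/ → /ɹɪ/.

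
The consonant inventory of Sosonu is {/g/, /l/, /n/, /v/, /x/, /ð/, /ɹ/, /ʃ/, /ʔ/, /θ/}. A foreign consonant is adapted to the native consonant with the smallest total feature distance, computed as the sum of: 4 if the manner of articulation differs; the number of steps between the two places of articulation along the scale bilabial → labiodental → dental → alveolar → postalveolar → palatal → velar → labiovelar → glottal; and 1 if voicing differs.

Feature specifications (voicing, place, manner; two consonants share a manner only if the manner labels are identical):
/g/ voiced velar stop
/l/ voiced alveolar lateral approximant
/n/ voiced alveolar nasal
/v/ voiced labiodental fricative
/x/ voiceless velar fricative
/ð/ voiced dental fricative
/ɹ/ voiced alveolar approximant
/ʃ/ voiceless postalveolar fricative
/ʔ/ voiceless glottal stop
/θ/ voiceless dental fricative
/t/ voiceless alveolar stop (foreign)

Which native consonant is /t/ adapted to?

g

/g/ is closest: same manner (stop), place distance 3 (alveolar→velar), voicing differs (+1); total 4. Next closest is /l/ at distance 5.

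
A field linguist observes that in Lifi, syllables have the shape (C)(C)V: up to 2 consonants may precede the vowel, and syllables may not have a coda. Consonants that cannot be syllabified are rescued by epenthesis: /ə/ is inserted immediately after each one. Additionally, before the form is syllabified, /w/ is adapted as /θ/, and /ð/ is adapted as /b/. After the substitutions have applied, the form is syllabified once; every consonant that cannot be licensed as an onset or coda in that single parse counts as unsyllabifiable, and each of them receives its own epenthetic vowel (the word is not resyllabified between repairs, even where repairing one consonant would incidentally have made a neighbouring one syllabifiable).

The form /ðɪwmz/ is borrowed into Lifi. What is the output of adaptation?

Substitution: /ð/ → /b/, /w/ → /θ/, giving /bɪθmz/.
Under (C)(C)V, the unsyllabifiable consonants are /θ/, /m/, /z/ (no codas are permitted; onsets may contain at most 2 consonants).
Each unlicensed consonant becomes the onset of a new syllable: /θ/ → /θə/, /m/ → /mə/, /z/ → /zə/.

bɪθəməzə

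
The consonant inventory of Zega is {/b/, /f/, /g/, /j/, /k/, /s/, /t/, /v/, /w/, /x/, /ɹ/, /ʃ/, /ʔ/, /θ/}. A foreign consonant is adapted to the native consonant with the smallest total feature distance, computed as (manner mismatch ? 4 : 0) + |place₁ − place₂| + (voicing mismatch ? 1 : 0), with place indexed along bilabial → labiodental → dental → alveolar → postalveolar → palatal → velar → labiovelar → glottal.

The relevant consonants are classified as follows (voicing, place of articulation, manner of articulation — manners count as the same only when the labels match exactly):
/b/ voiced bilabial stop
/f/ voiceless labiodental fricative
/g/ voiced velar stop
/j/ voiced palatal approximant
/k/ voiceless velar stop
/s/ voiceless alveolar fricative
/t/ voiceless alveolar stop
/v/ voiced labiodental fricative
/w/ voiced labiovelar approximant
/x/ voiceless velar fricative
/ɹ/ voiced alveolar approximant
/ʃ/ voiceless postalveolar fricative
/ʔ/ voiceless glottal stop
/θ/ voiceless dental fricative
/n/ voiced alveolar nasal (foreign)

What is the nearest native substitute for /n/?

ɹ

/ɹ/ is closest: manner differs (nasal→approximant, +4), place distance 0 (alveolar→alveolar), same voicing; total 4. Next closest is /s/ at distance 5.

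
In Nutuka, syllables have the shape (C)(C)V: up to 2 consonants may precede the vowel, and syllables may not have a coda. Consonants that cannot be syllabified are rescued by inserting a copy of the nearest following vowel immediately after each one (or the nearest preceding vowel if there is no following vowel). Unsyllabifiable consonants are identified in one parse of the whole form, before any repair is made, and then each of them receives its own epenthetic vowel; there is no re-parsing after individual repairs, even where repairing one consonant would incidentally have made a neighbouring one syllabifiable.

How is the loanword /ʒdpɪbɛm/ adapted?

ʒɪdpɪbɛmɛ

The consonants /ʒ/, /m/ cannot be parsed into a legal (C)(C)V syllable (no codas are permitted; onsets may contain at most 2 consonants).
Each unlicensed consonant becomes the onset of a new syllable: /ʒ/ → /ʒɪ/, /m/ → /mɛ/.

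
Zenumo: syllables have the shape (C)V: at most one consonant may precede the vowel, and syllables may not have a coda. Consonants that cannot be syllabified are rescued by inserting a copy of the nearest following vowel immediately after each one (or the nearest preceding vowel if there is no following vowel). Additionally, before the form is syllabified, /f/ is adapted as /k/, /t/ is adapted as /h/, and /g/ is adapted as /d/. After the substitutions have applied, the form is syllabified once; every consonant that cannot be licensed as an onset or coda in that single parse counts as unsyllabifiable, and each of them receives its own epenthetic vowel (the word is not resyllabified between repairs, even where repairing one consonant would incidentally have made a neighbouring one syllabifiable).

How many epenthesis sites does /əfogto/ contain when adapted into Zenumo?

1

After substitution the input is /əkodho/.
The unsyllabifiable consonants are /d/; each receives one epenthetic vowel.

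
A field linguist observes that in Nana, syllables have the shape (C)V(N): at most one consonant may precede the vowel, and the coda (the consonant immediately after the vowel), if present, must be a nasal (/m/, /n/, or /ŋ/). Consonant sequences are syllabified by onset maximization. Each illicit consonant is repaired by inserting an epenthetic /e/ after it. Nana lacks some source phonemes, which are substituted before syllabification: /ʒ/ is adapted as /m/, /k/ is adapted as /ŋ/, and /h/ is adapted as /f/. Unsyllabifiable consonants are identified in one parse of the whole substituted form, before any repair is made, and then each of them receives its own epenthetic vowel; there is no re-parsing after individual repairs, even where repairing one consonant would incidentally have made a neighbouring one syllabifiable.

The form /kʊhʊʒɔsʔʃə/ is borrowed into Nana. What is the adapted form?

Substitution: /k/ → /ŋ/, /h/ → /f/, /ʒ/ → /m/, giving /ŋʊfʊmɔsʔʃə/.
Syllabifying with onset maximization leaves /s/, /ʔ/ stranded (only a nasal (/m/, /n/, or /ŋ/) is licensed in coda position; onsets are limited to one consonant).
Each unlicensed consonant becomes the onset of a new syllable: /s/ → /se/, /ʔ/ → /ʔe/.

ŋʊfʊmɔseʔeʃə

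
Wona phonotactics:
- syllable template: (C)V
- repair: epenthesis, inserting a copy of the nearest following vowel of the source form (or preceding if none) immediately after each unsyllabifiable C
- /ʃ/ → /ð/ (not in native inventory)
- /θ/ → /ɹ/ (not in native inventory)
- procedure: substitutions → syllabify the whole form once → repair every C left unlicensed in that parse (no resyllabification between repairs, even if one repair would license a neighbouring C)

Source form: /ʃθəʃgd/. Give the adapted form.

ðəɹəðəgədə

Substitution: /ʃ/ → /ð/, /θ/ → /ɹ/, giving /ðɹəðgd/.
The consonants /ð/, /ð/, /g/, /d/ cannot be parsed into a legal (C)V syllable (no codas are permitted; onsets are limited to one consonant).
Each unlicensed consonant becomes the onset of a new syllable: /ð/ → /ðə/, /ð/ → /ðə/, /g/ → /gə/, /d/ → /də/.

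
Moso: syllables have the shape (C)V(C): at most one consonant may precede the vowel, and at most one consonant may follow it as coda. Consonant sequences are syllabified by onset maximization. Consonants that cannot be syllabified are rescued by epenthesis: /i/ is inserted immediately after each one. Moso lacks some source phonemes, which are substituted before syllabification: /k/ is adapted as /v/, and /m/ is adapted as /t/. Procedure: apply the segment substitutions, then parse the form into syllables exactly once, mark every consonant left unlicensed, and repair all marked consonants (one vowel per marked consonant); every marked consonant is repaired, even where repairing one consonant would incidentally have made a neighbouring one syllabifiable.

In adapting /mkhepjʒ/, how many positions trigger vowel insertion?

After substitution the input is /tvhepjʒ/.
The unsyllabifiable consonants are /t/, /v/, /j/, /ʒ/; each receives one epenthetic vowel.

4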